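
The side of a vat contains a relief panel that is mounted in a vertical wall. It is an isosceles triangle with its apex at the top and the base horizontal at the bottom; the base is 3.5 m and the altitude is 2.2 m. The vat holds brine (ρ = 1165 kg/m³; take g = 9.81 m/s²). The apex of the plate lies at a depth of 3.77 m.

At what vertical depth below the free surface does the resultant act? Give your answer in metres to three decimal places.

γ = ρg = 1165 × 9.81 / 1000 = 11.42865 kN/m³.
With the apex up, the centroid sits 2h/3 = 2 × 2.2/3 = 1.46667 m below the apex, so the centroid depth is h_c = 3.77 + 1.46667 = 5.23667 m.
A = ½ × 3.5 × 2.2 = 3.85 m².
Resultant F = γ·h_c·A = 11.42865 × 5.23667 × 3.85 = 230.415 kN.
I_c = b·h³/36 = 3.5 × 2.2³/36 = 1.03522 m⁴.
Centre of pressure: y_p = y_c + I_c/(y_c·A) = 5.23667 + 1.03522/(5.23667 × 3.85) = 5.23667 + 0.0513472 = 5.28802 m along the plane.

h_p = 5.288 m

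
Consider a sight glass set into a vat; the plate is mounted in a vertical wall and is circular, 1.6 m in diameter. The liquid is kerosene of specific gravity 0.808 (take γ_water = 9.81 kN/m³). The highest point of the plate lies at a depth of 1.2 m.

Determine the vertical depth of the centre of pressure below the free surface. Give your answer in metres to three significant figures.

h_p = 2.08 m

γ = 0.808 × 9.81 = 7.92648 kN/m³.
The centroid is at the centre, 0.8 m below the top of the plate, so the centroid depth is h_c = 1.2 + 0.8 = 2 m.
A = π(0.8)² = 2.01062 m².
Resultant F = γ·h_c·A = 7.92648 × 2 × 2.01062 = 31.8743 kN.
I_c = πr⁴/4 = π × 0.8⁴/4 = 0.321699 m⁴.
Centre of pressure: y_p = y_c + I_c/(y_c·A) = 2 + 0.321699/(2 × 2.01062) = 2 + 0.08 = 2.08 m along the plane.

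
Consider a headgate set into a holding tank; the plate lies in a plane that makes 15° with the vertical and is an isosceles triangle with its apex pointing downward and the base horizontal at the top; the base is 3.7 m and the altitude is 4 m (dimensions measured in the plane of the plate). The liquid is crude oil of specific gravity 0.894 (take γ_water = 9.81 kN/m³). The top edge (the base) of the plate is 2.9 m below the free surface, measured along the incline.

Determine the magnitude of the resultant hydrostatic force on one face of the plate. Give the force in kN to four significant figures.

γ = 0.894 × 9.81 = 8.77014 kN/m³.
The plate makes 15° with the vertical, i.e. θ = 90° − 15° = 75° to the horizontal. Measuring y along the incline from the free-surface line, vertical depth h = y·sinθ with sinθ = 0.965926.
With the apex down, the centroid sits h/3 = 4/3 = 1.33333 m below the base (the top edge), so y_c = 2.9 + 1.33333 = 4.23333 m and h_c = 4.23333 × 0.965926 = 4.08908 m.
A = ½ × 3.7 × 4 = 7.4 m².
Resultant F = γ·h_c·A = 8.77014 × 4.08908 × 7.4 = 265.377 kN.

F ≈ 265.4 kN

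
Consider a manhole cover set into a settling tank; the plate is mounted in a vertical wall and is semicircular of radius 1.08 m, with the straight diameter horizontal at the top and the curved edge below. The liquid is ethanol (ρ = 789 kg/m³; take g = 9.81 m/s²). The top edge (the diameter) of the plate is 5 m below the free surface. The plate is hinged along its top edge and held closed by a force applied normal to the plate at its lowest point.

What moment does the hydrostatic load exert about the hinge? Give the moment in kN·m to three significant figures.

M ≈ 36.6 kN·m

γ = ρg = 789 × 9.81 / 1000 = 7.74009 kN/m³.
The centroid of a semicircle lies 4r/(3π) = 0.458366 m from the diameter, here below the top edge, so the centroid depth is h_c = 5 + 0.458366 = 5.45837 m.
A = πr²/2 = π × 1.08²/2 = 1.83218 m².
Resultant F = γ·h_c·A = 7.74009 × 5.45837 × 1.83218 = 77.4064 kN.
I_c = (π/8 − 8/(9π))·r⁴ = 0.109757 × 1.08⁴ = 0.149323 m⁴.
Centre of pressure: y_p = y_c + I_c/(y_c·A) = 5.45837 + 0.149323/(5.45837 × 1.83218) = 5.45837 + 0.0149312 = 5.4733 m along the plane.
The resultant acts 0.458366 + 0.0149312 = 0.473297 m (along the plate) below the hinge at the top edge, so the moment about the hinge is M = F × 0.473297 = 77.4064 × 0.473297 = 36.6362 kN·m.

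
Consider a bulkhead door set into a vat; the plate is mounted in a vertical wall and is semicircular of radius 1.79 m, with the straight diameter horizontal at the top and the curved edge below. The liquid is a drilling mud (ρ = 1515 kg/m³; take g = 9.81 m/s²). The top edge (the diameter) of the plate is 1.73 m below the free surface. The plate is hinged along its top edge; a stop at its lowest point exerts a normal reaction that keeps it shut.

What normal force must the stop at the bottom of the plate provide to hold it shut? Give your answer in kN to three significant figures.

γ = ρg = 1515 × 9.81 / 1000 = 14.86215 kN/m³.
The centroid of a semicircle lies 4r/(3π) = 0.7597 m from the diameter, here below the top edge, so the centroid depth is h_c = 1.73 + 0.7597 = 2.4897 m.
A = πr²/2 = π × 1.79²/2 = 5.03299 m².
Resultant F = γ·h_c·A = 14.86215 × 2.4897 × 5.03299 = 186.232 kN.
I_c = (π/8 − 8/(9π))·r⁴ = 0.109757 × 1.79⁴ = 1.12679 m⁴.
Centre of pressure: y_p = y_c + I_c/(y_c·A) = 2.4897 + 1.12679/(2.4897 × 5.03299) = 2.4897 + 0.0899228 = 2.57962 m along the plane.
The resultant acts 0.7597 + 0.0899228 = 0.849623 m (along the plate) below the hinge at the top edge, so the moment about the hinge is M = F × 0.849623 = 186.232 × 0.849623 = 158.227 kN·m.
A normal force at the bottom, 1.79 m from the hinge, must supply this moment: P = 158.227/1.79 = 88.395 kN.

P ≈ 88.4 kN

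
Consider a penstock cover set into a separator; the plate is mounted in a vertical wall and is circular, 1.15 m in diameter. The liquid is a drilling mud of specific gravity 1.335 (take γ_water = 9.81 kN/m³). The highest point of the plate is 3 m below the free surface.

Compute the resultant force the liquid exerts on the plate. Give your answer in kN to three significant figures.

γ = 1.335 × 9.81 = 13.09635 kN/m³.
The centroid is at the centre, 0.575 m below the top of the plate, so the centroid depth is h_c = 3 + 0.575 = 3.575 m.
A = π(0.575)² = 1.03869 m².
Resultant F = γ·h_c·A = 13.09635 × 3.575 × 1.03869 = 48.6309 kN.

F ≈ 48.6 kN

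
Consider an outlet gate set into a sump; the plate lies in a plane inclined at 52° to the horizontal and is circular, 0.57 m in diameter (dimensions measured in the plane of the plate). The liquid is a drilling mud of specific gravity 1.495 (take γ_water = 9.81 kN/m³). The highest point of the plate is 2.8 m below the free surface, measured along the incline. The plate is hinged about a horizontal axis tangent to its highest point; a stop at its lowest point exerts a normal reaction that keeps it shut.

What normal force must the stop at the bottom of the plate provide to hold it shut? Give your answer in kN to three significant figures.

γ = 1.495 × 9.81 = 14.66595 kN/m³.
Let θ = 52° be the plate's angle to the horizontal; measure y along the incline from where the plane meets the free surface. Vertical depth h = y·sinθ with sinθ = 0.788011.
The centroid is at the centre, 0.285 m below the top of the plate, so y_c = 2.8 + 0.285 = 3.085 m and h_c = 3.085 × 0.788011 = 2.43101 m.
A = π(0.285)² = 0.255176 m².
Resultant F = γ·h_c·A = 14.66595 × 2.43101 × 0.255176 = 9.09781 kN.
I_c = πr⁴/4 = π × 0.285⁴/4 = 0.00518166 m⁴.
Centre of pressure: y_p = y_c + I_c/(y_c·A) = 3.085 + 0.00518166/(3.085 × 0.255176) = 3.085 + 0.00658224 = 3.09158 m along the plane.
The resultant acts 0.285 + 0.00658224 = 0.291582 m (along the plate) below the hinge at the top edge, so the moment about the hinge is M = F × 0.291582 = 9.09781 × 0.291582 = 2.65276 kN·m.
A normal force at the bottom, 0.57 m from the hinge, must supply this moment: P = 2.65276/0.57 = 4.65396 kN.

P ≈ 4.65 kN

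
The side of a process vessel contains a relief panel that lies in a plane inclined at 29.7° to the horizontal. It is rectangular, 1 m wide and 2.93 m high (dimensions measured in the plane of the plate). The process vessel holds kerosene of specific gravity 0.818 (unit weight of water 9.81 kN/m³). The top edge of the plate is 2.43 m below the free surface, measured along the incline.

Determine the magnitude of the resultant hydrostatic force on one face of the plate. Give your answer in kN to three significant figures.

γ = 0.818 × 9.81 = 8.02458 kN/m³.
Let θ = 29.7° be the plate's angle to the horizontal; measure y along the incline from where the plane meets the free surface. Vertical depth h = y·sinθ with sinθ = 0.495459.
The centroid lies 2.93/2 = 1.465 m below the top edge, so y_c = 2.43 + 1.465 = 3.895 m and h_c = 3.895 × 0.495459 = 1.92981 m.
A = 1 × 2.93 = 2.93 m².
Resultant F = γ·h_c·A = 8.02458 × 1.92981 × 2.93 = 45.3737 kN.

F ≈ 45.4 kN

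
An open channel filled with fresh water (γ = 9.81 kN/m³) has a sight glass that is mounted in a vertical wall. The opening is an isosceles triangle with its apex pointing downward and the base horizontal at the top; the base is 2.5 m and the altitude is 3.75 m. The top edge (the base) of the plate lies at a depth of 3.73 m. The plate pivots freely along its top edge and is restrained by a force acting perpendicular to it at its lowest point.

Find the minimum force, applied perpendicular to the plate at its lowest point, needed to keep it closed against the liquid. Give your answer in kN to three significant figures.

P ≈ 85.9 kN

γ = 9.81 kN/m³.
With the apex down, the centroid sits h/3 = 3.75/3 = 1.25 m below the base (the top edge), so the centroid depth is h_c = 3.73 + 1.25 = 4.98 m.
A = ½ × 2.5 × 3.75 = 4.6875 m².
Resultant F = γ·h_c·A = 9.81 × 4.98 × 4.6875 = 229.002 kN.
I_c = b·h³/36 = 2.5 × 3.75³/36 = 3.66211 m⁴.
Centre of pressure: y_p = y_c + I_c/(y_c·A) = 4.98 + 3.66211/(4.98 × 4.6875) = 4.98 + 0.156878 = 5.13688 m along the plane.
The resultant acts 1.25 + 0.156878 = 1.40688 m (along the plate) below the hinge at the top edge, so the moment about the hinge is M = F × 1.40688 = 229.002 × 1.40688 = 322.178 kN·m.
A normal force at the bottom, 3.75 m from the hinge, must supply this moment: P = 322.178/3.75 = 85.9141 kN.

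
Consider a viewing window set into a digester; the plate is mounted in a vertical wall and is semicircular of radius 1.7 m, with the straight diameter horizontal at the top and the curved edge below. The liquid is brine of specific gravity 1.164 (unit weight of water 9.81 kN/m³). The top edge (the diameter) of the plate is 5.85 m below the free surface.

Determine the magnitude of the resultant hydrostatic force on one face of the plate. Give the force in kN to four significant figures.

γ = 1.164 × 9.81 = 11.41884 kN/m³.
The centroid of a semicircle lies 4r/(3π) = 0.721502 m from the diameter, here below the top edge, so the centroid depth is h_c = 5.85 + 0.721502 = 6.5715 m.
A = πr²/2 = π × 1.7²/2 = 4.5396 m².
Resultant F = γ·h_c·A = 11.41884 × 6.5715 × 4.5396 = 340.647 kN.

F ≈ 340.6 kN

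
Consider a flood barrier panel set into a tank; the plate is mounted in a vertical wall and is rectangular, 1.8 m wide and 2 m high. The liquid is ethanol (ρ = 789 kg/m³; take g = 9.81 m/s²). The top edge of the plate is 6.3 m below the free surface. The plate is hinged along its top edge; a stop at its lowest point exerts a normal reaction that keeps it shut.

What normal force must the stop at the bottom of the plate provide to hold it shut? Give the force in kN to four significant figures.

P ≈ 106.3 kN

γ = ρg = 789 × 9.81 / 1000 = 7.74009 kN/m³.
The centroid lies 2/2 = 1 m below the top edge, so the centroid depth is h_c = 6.3 + 1 = 7.3 m.
A = 1.8 × 2 = 3.6 m².
Resultant F = γ·h_c·A = 7.74009 × 7.3 × 3.6 = 203.41 kN.
I_c = b·h³/12 = 1.8 × 2³/12 = 1.2 m⁴.
Centre of pressure: y_p = y_c + I_c/(y_c·A) = 7.3 + 1.2/(7.3 × 3.6) = 7.3 + 0.0456621 = 7.34566 m along the plane.
The resultant acts 1 + 0.0456621 = 1.04566 m (along the plate) below the hinge at the top edge, so the moment about the hinge is M = F × 1.04566 = 203.41 × 1.04566 = 212.698 kN·m.
A normal force at the bottom, 2 m from the hinge, must supply this moment: P = 212.698/2 = 106.349 kN.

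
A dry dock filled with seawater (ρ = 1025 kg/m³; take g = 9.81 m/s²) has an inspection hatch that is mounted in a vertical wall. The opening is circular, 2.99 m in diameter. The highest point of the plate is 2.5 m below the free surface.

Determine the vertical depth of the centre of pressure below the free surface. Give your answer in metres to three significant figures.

γ = ρg = 1025 × 9.81 / 1000 = 10.05525 kN/m³.
The centroid is at the centre, 1.495 m below the top of the plate, so the centroid depth is h_c = 2.5 + 1.495 = 3.995 m.
A = π(1.495)² = 7.02154 m².
Resultant F = γ·h_c·A = 10.05525 × 3.995 × 7.02154 = 282.06 kN.
I_c = πr⁴/4 = π × 1.495⁴/4 = 3.92333 m⁴.
Centre of pressure: y_p = y_c + I_c/(y_c·A) = 3.995 + 3.92333/(3.995 × 7.02154) = 3.995 + 0.139864 = 4.13486 m along the plane.

h_p = 4.13 m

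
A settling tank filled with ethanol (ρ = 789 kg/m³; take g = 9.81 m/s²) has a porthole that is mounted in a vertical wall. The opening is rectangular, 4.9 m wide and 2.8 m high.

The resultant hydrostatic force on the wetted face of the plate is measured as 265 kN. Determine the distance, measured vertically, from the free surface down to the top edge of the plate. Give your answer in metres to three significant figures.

γ = ρg = 789 × 9.81 / 1000 = 7.74009 kN/m³.
A = 4.9 × 2.8 = 13.72 m².
From F = γ·h_c·A, the centroid depth is h_c = 265/(7.74009 × 13.72) = 2.49543 m.
The centroid lies 2.8/2 = 1.4 m below the top edge, so the top edge sits at h_top = 2.49543 − 1.4 = 1.09543 m below the surface.

d_top ≈ 1.10 m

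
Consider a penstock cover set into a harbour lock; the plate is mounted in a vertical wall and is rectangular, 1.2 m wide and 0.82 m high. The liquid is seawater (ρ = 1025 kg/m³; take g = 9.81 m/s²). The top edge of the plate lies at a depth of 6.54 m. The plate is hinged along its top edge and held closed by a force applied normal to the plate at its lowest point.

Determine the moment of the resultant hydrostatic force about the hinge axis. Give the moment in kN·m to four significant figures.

γ = ρg = 1025 × 9.81 / 1000 = 10.05525 kN/m³.
The centroid lies 0.82/2 = 0.41 m below the top edge, so the centroid depth is h_c = 6.54 + 0.41 = 6.95 m.
A = 1.2 × 0.82 = 0.984 m².
Resultant F = γ·h_c·A = 10.05525 × 6.95 × 0.984 = 68.7658 kN.
I_c = b·h³/12 = 1.2 × 0.82³/12 = 0.0551368 m⁴.
Centre of pressure: y_p = y_c + I_c/(y_c·A) = 6.95 + 0.0551368/(6.95 × 0.984) = 6.95 + 0.00806235 = 6.95806 m along the plane.
The resultant acts 0.41 + 0.00806235 = 0.418062 m (along the plate) below the hinge at the top edge, so the moment about the hinge is M = F × 0.418062 = 68.7658 × 0.418062 = 28.7484 kN·m.

M ≈ 28.75 kN·m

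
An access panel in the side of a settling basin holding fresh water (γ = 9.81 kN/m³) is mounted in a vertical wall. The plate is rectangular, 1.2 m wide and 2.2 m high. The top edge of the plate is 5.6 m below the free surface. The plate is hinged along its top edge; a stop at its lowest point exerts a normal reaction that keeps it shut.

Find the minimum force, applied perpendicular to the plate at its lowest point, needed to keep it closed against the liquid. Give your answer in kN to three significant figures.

γ = 9.81 kN/m³.
The centroid lies 2.2/2 = 1.1 m below the top edge, so the centroid depth is h_c = 5.6 + 1.1 = 6.7 m.
A = 1.2 × 2.2 = 2.64 m².
Resultant F = γ·h_c·A = 9.81 × 6.7 × 2.64 = 173.519 kN.
I_c = b·h³/12 = 1.2 × 2.2³/12 = 1.0648 m⁴.
Centre of pressure: y_p = y_c + I_c/(y_c·A) = 6.7 + 1.0648/(6.7 × 2.64) = 6.7 + 0.060199 = 6.7602 m along the plane.
The resultant acts 1.1 + 0.060199 = 1.1602 m (along the plate) below the hinge at the top edge, so the moment about the hinge is M = F × 1.1602 = 173.519 × 1.1602 = 201.317 kN·m.
A normal force at the bottom, 2.2 m from the hinge, must supply this moment: P = 201.317/2.2 = 91.5077 kN.

P ≈ 91.5 kN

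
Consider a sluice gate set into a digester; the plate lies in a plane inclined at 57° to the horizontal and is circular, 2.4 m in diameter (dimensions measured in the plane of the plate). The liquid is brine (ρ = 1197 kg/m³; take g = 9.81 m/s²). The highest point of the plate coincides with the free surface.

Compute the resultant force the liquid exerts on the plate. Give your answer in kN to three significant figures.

γ = ρg = 1197 × 9.81 / 1000 = 11.74257 kN/m³.
Let θ = 57° be the plate's angle to the horizontal; measure y along the incline from where the plane meets the free surface. Vertical depth h = y·sinθ with sinθ = 0.838671.
The centroid is at the centre, 1.2 m below the top of the plate, so y_c = 1.2 m and h_c = 1.2 × 0.838671 = 1.00641 m.
A = π(1.2)² = 4.52389 m².
Resultant F = γ·h_c·A = 11.74257 × 1.00641 × 4.52389 = 53.4626 kN.

F ≈ 53.5 kN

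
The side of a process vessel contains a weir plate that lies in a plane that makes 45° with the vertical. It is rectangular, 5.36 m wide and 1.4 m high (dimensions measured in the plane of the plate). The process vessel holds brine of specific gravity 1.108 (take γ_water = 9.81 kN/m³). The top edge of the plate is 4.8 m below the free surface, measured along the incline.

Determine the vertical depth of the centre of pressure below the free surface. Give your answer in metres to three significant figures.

h_p = 3.91 m

γ = 1.108 × 9.81 = 10.86948 kN/m³.
The plate makes 45° with the vertical, i.e. θ = 90° − 45° = 45° to the horizontal. Measuring y along the incline from the free-surface line, vertical depth h = y·sinθ with sinθ = 0.707107.
The centroid lies 1.4/2 = 0.7 m below the top edge, so y_c = 4.8 + 0.7 = 5.5 m and h_c = 5.5 × 0.707107 = 3.88909 m.
A = 5.36 × 1.4 = 7.504 m².
Resultant F = γ·h_c·A = 10.86948 × 3.88909 × 7.504 = 317.212 kN.
I_c = b·h³/12 = 5.36 × 1.4³/12 = 1.22565 m⁴.
Centre of pressure: y_p = y_c + I_c/(y_c·A) = 5.5 + 1.22565/(5.5 × 7.504) = 5.5 + 0.0296969 = 5.5297 m along the plane.
Vertically, h_p = y_p·sinθ = 5.5297 × 0.707107 = 3.91009 m.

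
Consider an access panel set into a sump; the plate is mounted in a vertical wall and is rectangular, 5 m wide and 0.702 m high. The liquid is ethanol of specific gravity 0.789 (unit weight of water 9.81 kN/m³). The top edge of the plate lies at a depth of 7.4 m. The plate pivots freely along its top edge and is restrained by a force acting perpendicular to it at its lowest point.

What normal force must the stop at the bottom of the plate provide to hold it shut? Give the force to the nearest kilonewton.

γ = 0.789 × 9.81 = 7.74009 kN/m³.
The centroid lies 0.702/2 = 0.351 m below the top edge, so the centroid depth is h_c = 7.4 + 0.351 = 7.751 m.
A = 5 × 0.702 = 3.51 m².
Resultant F = γ·h_c·A = 7.74009 × 7.751 × 3.51 = 210.577 kN.
I_c = b·h³/12 = 5 × 0.702³/12 = 0.144145 m⁴.
Centre of pressure: y_p = y_c + I_c/(y_c·A) = 7.751 + 0.144145/(7.751 × 3.51) = 7.751 + 0.00529828 = 7.7563 m along the plane.
The resultant acts 0.351 + 0.00529828 = 0.356298 m (along the plate) below the hinge at the top edge, so the moment about the hinge is M = F × 0.356298 = 210.577 × 0.356298 = 75.0282 kN·m.
A normal force at the bottom, 0.702 m from the hinge, must supply this moment: P = 75.0282/0.702 = 106.878 kN.

P ≈ 107 kN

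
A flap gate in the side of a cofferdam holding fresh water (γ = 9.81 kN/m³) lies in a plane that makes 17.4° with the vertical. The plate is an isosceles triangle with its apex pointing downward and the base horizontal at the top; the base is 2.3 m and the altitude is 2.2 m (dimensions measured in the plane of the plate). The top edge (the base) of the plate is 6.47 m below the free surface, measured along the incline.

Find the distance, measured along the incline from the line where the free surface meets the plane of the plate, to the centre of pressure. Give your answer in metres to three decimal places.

y_p = 7.241 m

γ = 9.81 kN/m³.
The plate makes 17.4° with the vertical, i.e. θ = 90° − 17.4° = 72.6° to the horizontal. Measuring y along the incline from the free-surface line, vertical depth h = y·sinθ with sinθ = 0.954240.
With the apex down, the centroid sits h/3 = 2.2/3 = 0.733333 m below the base (the top edge), so y_c = 6.47 + 0.733333 = 7.20333 m and h_c = 7.20333 × 0.954240 = 6.87371 m.
A = ½ × 2.3 × 2.2 = 2.53 m².
Resultant F = γ·h_c·A = 9.81 × 6.87371 × 2.53 = 170.601 kN.
I_c = b·h³/36 = 2.3 × 2.2³/36 = 0.680289 m⁴.
Centre of pressure: y_p = y_c + I_c/(y_c·A) = 7.20333 + 0.680289/(7.20333 × 2.53) = 7.20333 + 0.0373284 = 7.24066 m along the plane.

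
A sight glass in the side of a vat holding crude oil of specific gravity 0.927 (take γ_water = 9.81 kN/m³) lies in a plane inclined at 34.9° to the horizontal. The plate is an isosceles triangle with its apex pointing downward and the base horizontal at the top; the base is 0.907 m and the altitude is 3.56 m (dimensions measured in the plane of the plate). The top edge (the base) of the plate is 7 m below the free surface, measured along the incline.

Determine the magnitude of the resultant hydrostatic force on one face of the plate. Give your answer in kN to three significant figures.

γ = 0.927 × 9.81 = 9.09387 kN/m³.
Let θ = 34.9° be the plate's angle to the horizontal; measure y along the incline from where the plane meets the free surface. Vertical depth h = y·sinθ with sinθ = 0.572146.
With the apex down, the centroid sits h/3 = 3.56/3 = 1.18667 m below the base (the top edge), so y_c = 7 + 1.18667 = 8.18667 m and h_c = 8.18667 × 0.572146 = 4.68397 m.
A = ½ × 0.907 × 3.56 = 1.61446 m².
Resultant F = γ·h_c·A = 9.09387 × 4.68397 × 1.61446 = 68.7686 kN.

F ≈ 68.8 kN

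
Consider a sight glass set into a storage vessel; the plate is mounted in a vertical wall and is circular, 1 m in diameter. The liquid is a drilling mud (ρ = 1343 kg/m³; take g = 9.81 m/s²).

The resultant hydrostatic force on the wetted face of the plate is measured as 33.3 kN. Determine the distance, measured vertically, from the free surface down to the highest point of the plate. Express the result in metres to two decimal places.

γ = ρg = 1343 × 9.81 / 1000 = 13.17483 kN/m³.
A = π(0.5)² = 0.785398 m².
From F = γ·h_c·A, the centroid depth is h_c = 33.3/(13.17483 × 0.785398) = 3.21817 m.
The centroid is at the centre, 0.5 m below the top of the plate, so the highest point sits at h_top = 3.21817 − 0.5 = 2.71817 m below the surface.

d_top ≈ 2.72 m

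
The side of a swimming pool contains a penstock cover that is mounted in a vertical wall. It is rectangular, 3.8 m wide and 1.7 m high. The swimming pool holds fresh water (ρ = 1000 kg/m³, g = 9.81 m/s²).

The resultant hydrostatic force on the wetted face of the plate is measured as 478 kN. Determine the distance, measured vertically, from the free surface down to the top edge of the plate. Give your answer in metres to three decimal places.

γ = ρg = 1000 × 9.81 = 9810 N/m³ = 9.81 kN/m³.
A = 3.8 × 1.7 = 6.46 m².
From F = γ·h_c·A, the centroid depth is h_c = 478/(9.81 × 6.46) = 7.54269 m.
The centroid lies 1.7/2 = 0.85 m below the top edge, so the top edge sits at h_top = 7.54269 − 0.85 = 6.69269 m below the surface.

d_top ≈ 6.693 m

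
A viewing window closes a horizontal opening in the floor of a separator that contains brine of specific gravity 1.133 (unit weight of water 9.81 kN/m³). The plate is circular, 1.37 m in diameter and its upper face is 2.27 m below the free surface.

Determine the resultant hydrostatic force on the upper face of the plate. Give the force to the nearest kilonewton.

F ≈ 37 kN

γ = 1.133 × 9.81 = 11.11473 kN/m³.
The plate is horizontal, so pressure is uniform at p = γ·h = 11.11473 × 2.27 = 25.2304 kN/m².
A = π(0.685)² = 1.47411 m².
F = p·A = 25.2304 × 1.47411 = 37.1924 kN.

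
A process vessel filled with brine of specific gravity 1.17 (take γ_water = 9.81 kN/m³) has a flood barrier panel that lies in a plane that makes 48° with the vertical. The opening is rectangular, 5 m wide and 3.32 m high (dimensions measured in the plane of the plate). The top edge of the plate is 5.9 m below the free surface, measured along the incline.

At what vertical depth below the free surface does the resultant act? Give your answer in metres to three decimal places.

γ = 1.17 × 9.81 = 11.4777 kN/m³.
The plate makes 48° with the vertical, i.e. θ = 90° − 48° = 42° to the horizontal. Measuring y along the incline from the free-surface line, vertical depth h = y·sinθ with sinθ = 0.669131.
The centroid lies 3.32/2 = 1.66 m below the top edge, so y_c = 5.9 + 1.66 = 7.56 m and h_c = 7.56 × 0.669131 = 5.05863 m.
A = 5 × 3.32 = 16.6 m².
Resultant F = γ·h_c·A = 11.4777 × 5.05863 × 16.6 = 963.82 kN.
I_c = b·h³/12 = 5 × 3.32³/12 = 15.2477 m⁴.
Centre of pressure: y_p = y_c + I_c/(y_c·A) = 7.56 + 15.2477/(7.56 × 16.6) = 7.56 + 0.121499 = 7.6815 m along the plane.
Vertically, h_p = y_p·sinθ = 7.6815 × 0.669131 = 5.13993 m.

h_p = 5.140 m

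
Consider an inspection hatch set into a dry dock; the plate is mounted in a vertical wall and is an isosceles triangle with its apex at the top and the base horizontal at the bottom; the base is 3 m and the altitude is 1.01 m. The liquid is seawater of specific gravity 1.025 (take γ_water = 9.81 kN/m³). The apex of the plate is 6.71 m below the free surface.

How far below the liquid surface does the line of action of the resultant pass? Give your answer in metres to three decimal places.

γ = 1.025 × 9.81 = 10.05525 kN/m³.
With the apex up, the centroid sits 2h/3 = 2 × 1.01/3 = 0.673333 m below the apex, so the centroid depth is h_c = 6.71 + 0.673333 = 7.38333 m.
A = ½ × 3 × 1.01 = 1.515 m².
Resultant F = γ·h_c·A = 10.05525 × 7.38333 × 1.515 = 112.475 kN.
I_c = b·h³/36 = 3 × 1.01³/36 = 0.0858584 m⁴.
Centre of pressure: y_p = y_c + I_c/(y_c·A) = 7.38333 + 0.0858584/(7.38333 × 1.515) = 7.38333 + 0.0076757 = 7.39101 m along the plane.

h_p = 7.391 m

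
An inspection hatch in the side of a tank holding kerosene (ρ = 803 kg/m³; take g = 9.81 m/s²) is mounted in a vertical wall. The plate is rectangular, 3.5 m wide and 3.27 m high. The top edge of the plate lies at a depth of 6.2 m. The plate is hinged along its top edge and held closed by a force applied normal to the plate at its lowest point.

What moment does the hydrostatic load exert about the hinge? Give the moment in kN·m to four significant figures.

γ = ρg = 803 × 9.81 / 1000 = 7.87743 kN/m³.
The centroid lies 3.27/2 = 1.635 m below the top edge, so the centroid depth is h_c = 6.2 + 1.635 = 7.835 m.
A = 3.5 × 3.27 = 11.445 m².
Resultant F = γ·h_c·A = 7.87743 × 7.835 × 11.445 = 706.382 kN.
I_c = b·h³/12 = 3.5 × 3.27³/12 = 10.1984 m⁴.
Centre of pressure: y_p = y_c + I_c/(y_c·A) = 7.835 + 10.1984/(7.835 × 11.445) = 7.835 + 0.113731 = 7.94873 m along the plane.
The resultant acts 1.635 + 0.113731 = 1.74873 m (along the plate) below the hinge at the top edge, so the moment about the hinge is M = F × 1.74873 = 706.382 × 1.74873 = 1235.27 kN·m.

M ≈ 1235 kN·m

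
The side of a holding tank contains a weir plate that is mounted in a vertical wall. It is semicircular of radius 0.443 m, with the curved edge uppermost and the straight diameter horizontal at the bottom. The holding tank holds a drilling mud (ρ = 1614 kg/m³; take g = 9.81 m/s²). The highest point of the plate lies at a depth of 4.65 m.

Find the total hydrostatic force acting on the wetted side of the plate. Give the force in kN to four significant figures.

γ = ρg = 1614 × 9.81 / 1000 = 15.83334 kN/m³.
The centroid lies 4r/(3π) = 0.188015 m above the diameter, so r − 4r/(3π) = 0.443 − 0.188015 = 0.254985 m below the topmost point, so the centroid depth is h_c = 4.65 + 0.254985 = 4.90498 m.
A = πr²/2 = π × 0.443²/2 = 0.308267 m².
Resultant F = γ·h_c·A = 15.83334 × 4.90498 × 0.308267 = 23.9407 kN.

F ≈ 23.94 kN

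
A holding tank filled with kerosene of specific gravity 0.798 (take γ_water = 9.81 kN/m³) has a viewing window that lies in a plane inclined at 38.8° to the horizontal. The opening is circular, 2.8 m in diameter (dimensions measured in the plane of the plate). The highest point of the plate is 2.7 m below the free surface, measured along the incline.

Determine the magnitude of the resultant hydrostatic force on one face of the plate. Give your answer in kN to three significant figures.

F ≈ 124 kN

γ = 0.798 × 9.81 = 7.82838 kN/m³.
Let θ = 38.8° be the plate's angle to the horizontal; measure y along the incline from where the plane meets the free surface. Vertical depth h = y·sinθ with sinθ = 0.626604.
The centroid is at the centre, 1.4 m below the top of the plate, so y_c = 2.7 + 1.4 = 4.1 m and h_c = 4.1 × 0.626604 = 2.56908 m.
A = π(1.4)² = 6.15752 m².
Resultant F = γ·h_c·A = 7.82838 × 2.56908 × 6.15752 = 123.838 kN.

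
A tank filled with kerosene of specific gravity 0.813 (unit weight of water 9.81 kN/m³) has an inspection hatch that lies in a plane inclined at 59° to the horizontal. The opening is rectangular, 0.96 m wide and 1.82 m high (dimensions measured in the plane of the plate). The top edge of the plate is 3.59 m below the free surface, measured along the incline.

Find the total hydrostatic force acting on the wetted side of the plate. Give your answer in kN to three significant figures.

F ≈ 53.8 kN

γ = 0.813 × 9.81 = 7.97553 kN/m³.
Let θ = 59° be the plate's angle to the horizontal; measure y along the incline from where the plane meets the free surface. Vertical depth h = y·sinθ with sinθ = 0.857167.
The centroid lies 1.82/2 = 0.91 m below the top edge, so y_c = 3.59 + 0.91 = 4.5 m and h_c = 4.5 × 0.857167 = 3.85725 m.
A = 0.96 × 1.82 = 1.7472 m².
Resultant F = γ·h_c·A = 7.97553 × 3.85725 × 1.7472 = 53.7502 kN.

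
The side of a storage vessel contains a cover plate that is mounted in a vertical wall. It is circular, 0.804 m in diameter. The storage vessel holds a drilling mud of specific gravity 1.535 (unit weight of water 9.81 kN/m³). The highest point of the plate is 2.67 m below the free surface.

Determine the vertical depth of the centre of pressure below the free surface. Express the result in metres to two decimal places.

h_p = 3.09 m

γ = 1.535 × 9.81 = 15.05835 kN/m³.
The centroid is at the centre, 0.402 m below the top of the plate, so the centroid depth is h_c = 2.67 + 0.402 = 3.072 m.
A = π(0.402)² = 0.507694 m².
Resultant F = γ·h_c·A = 15.05835 × 3.072 × 0.507694 = 23.4855 kN.
I_c = πr⁴/4 = π × 0.402⁴/4 = 0.0205113 m⁴.
Centre of pressure: y_p = y_c + I_c/(y_c·A) = 3.072 + 0.0205113/(3.072 × 0.507694) = 3.072 + 0.0131513 = 3.08515 m along the plane.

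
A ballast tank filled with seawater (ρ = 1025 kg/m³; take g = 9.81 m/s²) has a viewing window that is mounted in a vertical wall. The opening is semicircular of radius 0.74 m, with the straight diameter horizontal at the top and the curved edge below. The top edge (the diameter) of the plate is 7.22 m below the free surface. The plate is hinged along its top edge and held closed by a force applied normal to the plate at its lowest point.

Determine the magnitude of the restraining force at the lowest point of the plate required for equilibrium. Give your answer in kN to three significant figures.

γ = ρg = 1025 × 9.81 / 1000 = 10.05525 kN/m³.
The centroid of a semicircle lies 4r/(3π) = 0.314066 m from the diameter, here below the top edge, so the centroid depth is h_c = 7.22 + 0.314066 = 7.53407 m.
A = πr²/2 = π × 0.74²/2 = 0.860168 m².
Resultant F = γ·h_c·A = 10.05525 × 7.53407 × 0.860168 = 65.1637 kN.
I_c = (π/8 − 8/(9π))·r⁴ = 0.109757 × 0.74⁴ = 0.0329124 m⁴.
Centre of pressure: y_p = y_c + I_c/(y_c·A) = 7.53407 + 0.0329124/(7.53407 × 0.860168) = 7.53407 + 0.00507863 = 7.53915 m along the plane.
The resultant acts 0.314066 + 0.00507863 = 0.319145 m (along the plate) below the hinge at the top edge, so the moment about the hinge is M = F × 0.319145 = 65.1637 × 0.319145 = 20.7967 kN·m.
A normal force at the bottom, 0.74 m from the hinge, must supply this moment: P = 20.7967/0.74 = 28.1036 kN.

P ≈ 28.1 kN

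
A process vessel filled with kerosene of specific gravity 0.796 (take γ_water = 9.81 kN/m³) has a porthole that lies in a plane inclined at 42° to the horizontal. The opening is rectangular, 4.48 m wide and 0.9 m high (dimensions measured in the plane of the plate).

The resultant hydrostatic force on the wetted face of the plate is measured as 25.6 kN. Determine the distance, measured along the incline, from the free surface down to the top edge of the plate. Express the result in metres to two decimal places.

γ = 0.796 × 9.81 = 7.80876 kN/m³.
A = 4.48 × 0.9 = 4.032 m².
From F = γ·h_c·A, the centroid depth is h_c = 25.6/(7.80876 × 4.032) = 0.813088 m.
Let θ = 42° be the plate's angle to the horizontal; measure y along the incline from where the plane meets the free surface. Vertical depth h = y·sinθ with sinθ = 0.669131.
Along the incline, y_c = h_c/sinθ = 0.813088/0.669131 = 1.21514 m.
The centroid lies 0.9/2 = 0.45 m below the top edge, so the top edge sits at y_top = 1.21514 − 0.45 = 0.76514 m along the incline.

y_top ≈ 0.77 m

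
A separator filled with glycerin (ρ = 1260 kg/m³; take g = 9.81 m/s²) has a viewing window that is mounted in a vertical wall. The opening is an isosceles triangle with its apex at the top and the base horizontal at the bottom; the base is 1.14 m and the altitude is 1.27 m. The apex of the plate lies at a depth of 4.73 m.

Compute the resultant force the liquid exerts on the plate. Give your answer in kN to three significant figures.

F ≈ 49.9 kN

γ = ρg = 1260 × 9.81 / 1000 = 12.3606 kN/m³.
With the apex up, the centroid sits 2h/3 = 2 × 1.27/3 = 0.846667 m below the apex, so the centroid depth is h_c = 4.73 + 0.846667 = 5.57667 m.
A = ½ × 1.14 × 1.27 = 0.7239 m².
Resultant F = γ·h_c·A = 12.3606 × 5.57667 × 0.7239 = 49.8991 kN.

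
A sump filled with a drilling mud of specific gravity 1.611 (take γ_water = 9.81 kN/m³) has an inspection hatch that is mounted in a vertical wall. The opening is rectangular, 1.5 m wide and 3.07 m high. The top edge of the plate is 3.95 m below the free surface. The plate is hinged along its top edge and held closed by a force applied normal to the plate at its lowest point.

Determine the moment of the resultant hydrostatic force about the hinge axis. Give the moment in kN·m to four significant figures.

M ≈ 669.9 kN·m

γ = 1.611 × 9.81 = 15.80391 kN/m³.
The centroid lies 3.07/2 = 1.535 m below the top edge, so the centroid depth is h_c = 3.95 + 1.535 = 5.485 m.
A = 1.5 × 3.07 = 4.605 m².
Resultant F = γ·h_c·A = 15.80391 × 5.485 × 4.605 = 399.182 kN.
I_c = b·h³/12 = 1.5 × 3.07³/12 = 3.61681 m⁴.
Centre of pressure: y_p = y_c + I_c/(y_c·A) = 5.485 + 3.61681/(5.485 × 4.605) = 5.485 + 0.143192 = 5.62819 m along the plane.
The resultant acts 1.535 + 0.143192 = 1.67819 m (along the plate) below the hinge at the top edge, so the moment about the hinge is M = F × 1.67819 = 399.182 × 1.67819 = 669.903 kN·m.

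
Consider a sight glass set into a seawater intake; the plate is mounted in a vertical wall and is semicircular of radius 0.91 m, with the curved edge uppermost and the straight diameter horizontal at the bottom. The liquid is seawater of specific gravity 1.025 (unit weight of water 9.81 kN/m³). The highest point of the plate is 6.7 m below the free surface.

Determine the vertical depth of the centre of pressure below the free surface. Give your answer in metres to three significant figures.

γ = 1.025 × 9.81 = 10.05525 kN/m³.
The centroid lies 4r/(3π) = 0.386216 m above the diameter, so r − 4r/(3π) = 0.91 − 0.386216 = 0.523784 m below the topmost point, so the centroid depth is h_c = 6.7 + 0.523784 = 7.22378 m.
A = πr²/2 = π × 0.91²/2 = 1.30078 m².
Resultant F = γ·h_c·A = 10.05525 × 7.22378 × 1.30078 = 94.4846 kN.
I_c = (π/8 − 8/(9π))·r⁴ = 0.109757 × 0.91⁴ = 0.0752658 m⁴.
Centre of pressure: y_p = y_c + I_c/(y_c·A) = 7.22378 + 0.0752658/(7.22378 × 1.30078) = 7.22378 + 0.00800994 = 7.23179 m along the plane.

h_p = 7.23 m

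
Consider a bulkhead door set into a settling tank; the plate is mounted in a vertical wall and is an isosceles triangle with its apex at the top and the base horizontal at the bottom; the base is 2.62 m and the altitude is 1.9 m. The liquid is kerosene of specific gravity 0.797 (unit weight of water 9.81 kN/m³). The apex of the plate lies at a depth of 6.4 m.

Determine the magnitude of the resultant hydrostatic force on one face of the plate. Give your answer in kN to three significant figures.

F ≈ 149 kN

γ = 0.797 × 9.81 = 7.81857 kN/m³.
With the apex up, the centroid sits 2h/3 = 2 × 1.9/3 = 1.26667 m below the apex, so the centroid depth is h_c = 6.4 + 1.26667 = 7.66667 m.
A = ½ × 2.62 × 1.9 = 2.489 m².
Resultant F = γ·h_c·A = 7.81857 × 7.66667 × 2.489 = 149.197 kN.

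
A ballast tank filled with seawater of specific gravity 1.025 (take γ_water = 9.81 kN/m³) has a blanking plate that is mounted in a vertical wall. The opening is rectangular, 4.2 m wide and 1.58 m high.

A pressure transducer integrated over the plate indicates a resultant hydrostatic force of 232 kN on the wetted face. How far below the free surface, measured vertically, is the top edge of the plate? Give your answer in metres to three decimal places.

d_top ≈ 2.687 m

γ = 1.025 × 9.81 = 10.05525 kN/m³.
A = 4.2 × 1.58 = 6.636 m².
From F = γ·h_c·A, the centroid depth is h_c = 232/(10.05525 × 6.636) = 3.47687 m.
The centroid lies 1.58/2 = 0.79 m below the top edge, so the top edge sits at h_top = 3.47687 − 0.79 = 2.68687 m below the surface.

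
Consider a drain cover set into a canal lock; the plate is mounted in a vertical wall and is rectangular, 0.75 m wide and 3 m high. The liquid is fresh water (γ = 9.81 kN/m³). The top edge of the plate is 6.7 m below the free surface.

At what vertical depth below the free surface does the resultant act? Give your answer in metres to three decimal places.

γ = 9.81 kN/m³.
The centroid lies 3/2 = 1.5 m below the top edge, so the centroid depth is h_c = 6.7 + 1.5 = 8.2 m.
A = 0.75 × 3 = 2.25 m².
Resultant F = γ·h_c·A = 9.81 × 8.2 × 2.25 = 180.994 kN.
I_c = b·h³/12 = 0.75 × 3³/12 = 1.6875 m⁴.
Centre of pressure: y_p = y_c + I_c/(y_c·A) = 8.2 + 1.6875/(8.2 × 2.25) = 8.2 + 0.0914634 = 8.29146 m along the plane.

h_p = 8.291 m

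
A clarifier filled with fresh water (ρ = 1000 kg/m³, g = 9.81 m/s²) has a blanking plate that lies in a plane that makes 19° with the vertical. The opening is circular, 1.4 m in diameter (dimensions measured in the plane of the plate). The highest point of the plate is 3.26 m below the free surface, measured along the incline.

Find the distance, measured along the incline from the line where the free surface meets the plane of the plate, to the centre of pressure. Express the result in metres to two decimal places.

γ = ρg = 1000 × 9.81 = 9810 N/m³ = 9.81 kN/m³.
The plate makes 19° with the vertical, i.e. θ = 90° − 19° = 71° to the horizontal. Measuring y along the incline from the free-surface line, vertical depth h = y·sinθ with sinθ = 0.945519.
The centroid is at the centre, 0.7 m below the top of the plate, so y_c = 3.26 + 0.7 = 3.96 m and h_c = 3.96 × 0.945519 = 3.74426 m.
A = π(0.7)² = 1.53938 m².
Resultant F = γ·h_c·A = 9.81 × 3.74426 × 1.53938 = 56.5433 kN.
I_c = πr⁴/4 = π × 0.7⁴/4 = 0.188574 m⁴.
Centre of pressure: y_p = y_c + I_c/(y_c·A) = 3.96 + 0.188574/(3.96 × 1.53938) = 3.96 + 0.0309343 = 3.99093 m along the plane.

y_p = 3.99 m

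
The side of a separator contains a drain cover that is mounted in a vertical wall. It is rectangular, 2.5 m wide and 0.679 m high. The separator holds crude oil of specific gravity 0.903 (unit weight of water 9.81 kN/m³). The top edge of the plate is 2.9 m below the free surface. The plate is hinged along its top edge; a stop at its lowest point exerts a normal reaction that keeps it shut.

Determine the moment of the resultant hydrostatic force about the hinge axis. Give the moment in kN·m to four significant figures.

γ = 0.903 × 9.81 = 8.85843 kN/m³.
The centroid lies 0.679/2 = 0.3395 m below the top edge, so the centroid depth is h_c = 2.9 + 0.3395 = 3.2395 m.
A = 2.5 × 0.679 = 1.6975 m².
Resultant F = γ·h_c·A = 8.85843 × 3.2395 × 1.6975 = 48.713 kN.
I_c = b·h³/12 = 2.5 × 0.679³/12 = 0.0652181 m⁴.
Centre of pressure: y_p = y_c + I_c/(y_c·A) = 3.2395 + 0.0652181/(3.2395 × 1.6975) = 3.2395 + 0.0118599 = 3.25136 m along the plane.
The resultant acts 0.3395 + 0.0118599 = 0.35136 m (along the plate) below the hinge at the top edge, so the moment about the hinge is M = F × 0.35136 = 48.713 × 0.35136 = 17.1158 kN·m.

M ≈ 17.12 kN·m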